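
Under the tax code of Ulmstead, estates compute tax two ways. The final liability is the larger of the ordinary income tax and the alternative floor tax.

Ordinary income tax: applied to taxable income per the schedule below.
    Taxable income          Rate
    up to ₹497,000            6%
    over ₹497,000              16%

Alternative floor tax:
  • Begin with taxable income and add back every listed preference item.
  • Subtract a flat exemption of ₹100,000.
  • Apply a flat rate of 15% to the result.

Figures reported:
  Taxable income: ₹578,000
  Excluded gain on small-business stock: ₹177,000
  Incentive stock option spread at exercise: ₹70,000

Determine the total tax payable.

₹108,750

Alternative floor tax:
  Adjusted income: ₹578,000 + ₹177,000 + ₹70,000 = ₹825,000
  Less exemption ₹100,000 → base ₹725,000
  ₹725,000 × 15% = ₹108,750

Ordinary income tax:
  ₹497,000 × 6% = ₹29,820
  ₹81,000 × 16% = ₹12,960
  → ₹42,780

₹108,750 > ₹42,780, so the alternative floor tax is the binding amount.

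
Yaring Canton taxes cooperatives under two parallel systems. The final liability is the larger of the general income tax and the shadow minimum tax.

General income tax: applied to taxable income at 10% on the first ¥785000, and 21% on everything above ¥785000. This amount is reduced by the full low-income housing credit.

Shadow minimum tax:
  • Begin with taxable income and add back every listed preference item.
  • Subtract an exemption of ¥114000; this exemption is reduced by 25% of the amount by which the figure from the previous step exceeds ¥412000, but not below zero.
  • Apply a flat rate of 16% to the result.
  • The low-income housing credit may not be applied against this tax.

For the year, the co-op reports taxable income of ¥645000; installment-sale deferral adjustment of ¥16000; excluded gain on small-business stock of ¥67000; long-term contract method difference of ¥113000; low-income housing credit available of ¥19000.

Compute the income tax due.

Shadow minimum tax:
  Adjusted income: ¥645000 + ¥16000 + ¥67000 + ¥113000 = ¥841000
  Exemption: ¥114000 − 25% × (¥841000 − ¥412000) = ¥114000 − ¥107250 = ¥6750
  Base: ¥841000 − ¥6750 = ¥834250
  ¥834250 × 16% = ¥133480

General income tax:
  ¥645000 × 10% = ¥64500
  Less low-income housing credit ¥19000 → ¥45500

¥133480 > ¥45500, so the shadow minimum tax is the binding amount.

¥133480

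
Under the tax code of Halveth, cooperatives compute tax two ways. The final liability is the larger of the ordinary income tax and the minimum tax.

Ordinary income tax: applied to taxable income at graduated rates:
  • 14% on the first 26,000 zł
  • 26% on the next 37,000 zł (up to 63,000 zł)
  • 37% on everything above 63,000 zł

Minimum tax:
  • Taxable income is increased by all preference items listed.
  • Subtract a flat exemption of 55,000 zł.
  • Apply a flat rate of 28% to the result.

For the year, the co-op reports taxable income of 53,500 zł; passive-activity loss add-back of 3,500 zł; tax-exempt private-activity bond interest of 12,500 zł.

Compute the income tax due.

10,790 zł

Minimum tax:
  Adjusted income: 53,500 zł + 3,500 zł + 12,500 zł = 69,500 zł
  Less exemption 55,000 zł → base 14,500 zł
  14,500 zł × 28% = 4,060 zł

Ordinary income tax:
  26,000 zł × 14% = 3,640 zł
  27,500 zł × 26% = 7,150 zł
  → 10,790 zł

10,790 zł > 4,060 zł, so the ordinary income tax governs.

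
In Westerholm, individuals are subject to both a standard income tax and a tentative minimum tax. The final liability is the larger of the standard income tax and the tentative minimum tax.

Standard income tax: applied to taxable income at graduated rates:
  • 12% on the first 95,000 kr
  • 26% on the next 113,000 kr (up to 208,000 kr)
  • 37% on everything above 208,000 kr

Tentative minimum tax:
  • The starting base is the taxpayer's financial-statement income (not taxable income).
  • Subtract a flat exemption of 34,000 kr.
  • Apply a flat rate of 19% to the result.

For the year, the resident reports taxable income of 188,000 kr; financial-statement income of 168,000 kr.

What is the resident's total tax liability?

35,580 kr

Tentative minimum tax:
  Base (financial-statement income): 168,000 kr
  Less exemption 34,000 kr → base 134,000 kr
  134,000 kr × 19% = 25,460 kr

Standard income tax:
  95,000 kr × 12% = 11,400 kr
  93,000 kr × 26% = 24,180 kr
  → 35,580 kr

35,580 kr > 25,460 kr, so the standard income tax governs.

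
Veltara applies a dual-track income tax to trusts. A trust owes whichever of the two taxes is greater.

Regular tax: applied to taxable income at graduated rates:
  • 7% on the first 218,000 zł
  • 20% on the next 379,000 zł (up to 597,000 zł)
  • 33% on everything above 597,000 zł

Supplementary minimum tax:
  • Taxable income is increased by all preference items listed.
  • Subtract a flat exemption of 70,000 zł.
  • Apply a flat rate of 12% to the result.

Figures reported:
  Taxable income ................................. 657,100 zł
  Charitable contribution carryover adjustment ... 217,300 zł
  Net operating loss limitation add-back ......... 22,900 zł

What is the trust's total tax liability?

110,893 zł

Supplementary minimum tax:
  Adjusted income: 657,100 zł + 217,300 zł + 22,900 zł = 897,300 zł
  Less exemption 70,000 zł → base 827,300 zł
  827,300 zł × 12% = 99,276 zł

Regular tax:
  218,000 zł × 7% = 15,260 zł
  379,000 zł × 20% = 75,800 zł
  60,100 zł × 33% = 19,833 zł
  → 110,893 zł

110,893 zł > 99,276 zł, so the regular tax governs.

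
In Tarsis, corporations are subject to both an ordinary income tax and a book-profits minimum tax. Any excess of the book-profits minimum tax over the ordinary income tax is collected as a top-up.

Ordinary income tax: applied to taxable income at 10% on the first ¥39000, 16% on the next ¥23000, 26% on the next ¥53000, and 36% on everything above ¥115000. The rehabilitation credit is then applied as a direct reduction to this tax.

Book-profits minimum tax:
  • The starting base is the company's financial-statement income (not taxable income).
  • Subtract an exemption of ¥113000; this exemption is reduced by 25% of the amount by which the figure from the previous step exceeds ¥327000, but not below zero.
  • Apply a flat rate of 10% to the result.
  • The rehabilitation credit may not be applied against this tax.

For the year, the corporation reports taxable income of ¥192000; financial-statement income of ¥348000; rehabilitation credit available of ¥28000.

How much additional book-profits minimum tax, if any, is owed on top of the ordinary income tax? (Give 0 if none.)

¥2945

Ordinary income tax:
  ¥39000 × 10% = ¥3900
  ¥23000 × 16% = ¥3680
  ¥53000 × 26% = ¥13780
  ¥77000 × 36% = ¥27720
  → ¥49080
  Less rehabilitation credit ¥28000 → ¥21080

Book-profits minimum tax:
  Base (financial-statement income): ¥348000
  Exemption: ¥113000 − 25% × (¥348000 − ¥327000) = ¥113000 − ¥5250 = ¥107750
  Base: ¥348000 − ¥107750 = ¥240250
  ¥240250 × 10% = ¥24025

Excess of book-profits minimum tax over ordinary income tax: ¥24025 − ¥21080 = ¥2945.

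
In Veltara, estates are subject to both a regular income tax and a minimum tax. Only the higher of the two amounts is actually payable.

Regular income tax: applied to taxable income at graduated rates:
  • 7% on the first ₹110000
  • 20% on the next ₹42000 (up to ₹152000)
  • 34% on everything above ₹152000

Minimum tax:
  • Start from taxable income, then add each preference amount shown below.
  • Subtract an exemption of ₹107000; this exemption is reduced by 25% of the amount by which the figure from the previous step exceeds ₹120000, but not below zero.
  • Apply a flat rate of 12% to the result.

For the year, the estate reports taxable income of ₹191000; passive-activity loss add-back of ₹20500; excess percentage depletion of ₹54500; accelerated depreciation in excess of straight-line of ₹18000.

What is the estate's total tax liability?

Regular income tax:
  ₹110000 × 7% = ₹7700
  ₹42000 × 20% = ₹8400
  ₹39000 × 34% = ₹13260
  → ₹29360

Minimum tax:
  Adjusted income: ₹191000 + ₹20500 + ₹54500 + ₹18000 = ₹284000
  Exemption: ₹107000 − 25% × (₹284000 − ₹120000) = ₹107000 − ₹41000 = ₹66000
  Base: ₹284000 − ₹66000 = ₹218000
  ₹218000 × 12% = ₹26160

₹29360 > ₹26160, so the regular income tax governs.

₹29360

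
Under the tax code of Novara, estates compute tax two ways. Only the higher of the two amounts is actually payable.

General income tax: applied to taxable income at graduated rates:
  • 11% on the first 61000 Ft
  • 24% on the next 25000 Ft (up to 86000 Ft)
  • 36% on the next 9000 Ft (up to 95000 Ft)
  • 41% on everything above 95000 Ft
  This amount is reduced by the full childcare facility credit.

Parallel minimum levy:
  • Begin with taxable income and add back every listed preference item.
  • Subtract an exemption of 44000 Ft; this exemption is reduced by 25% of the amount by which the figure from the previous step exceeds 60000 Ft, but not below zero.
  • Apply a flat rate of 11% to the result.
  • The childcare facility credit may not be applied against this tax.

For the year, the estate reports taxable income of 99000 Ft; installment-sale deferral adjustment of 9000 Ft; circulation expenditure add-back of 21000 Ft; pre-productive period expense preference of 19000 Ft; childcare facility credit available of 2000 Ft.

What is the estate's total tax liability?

15590 Ft

General income tax:
  61000 Ft × 11% = 6710 Ft
  25000 Ft × 24% = 6000 Ft
  9000 Ft × 36% = 3240 Ft
  4000 Ft × 41% = 1640 Ft
  → 17590 Ft
  Less childcare facility credit 2000 Ft → 15590 Ft

Parallel minimum levy:
  Adjusted income: 99000 Ft + 9000 Ft + 21000 Ft + 19000 Ft = 148000 Ft
  Exemption: 44000 Ft − 25% × (148000 Ft − 60000 Ft) = 44000 Ft − 22000 Ft = 22000 Ft
  Base: 148000 Ft − 22000 Ft = 126000 Ft
  126000 Ft × 11% = 13860 Ft

15590 Ft > 13860 Ft, so the general income tax governs.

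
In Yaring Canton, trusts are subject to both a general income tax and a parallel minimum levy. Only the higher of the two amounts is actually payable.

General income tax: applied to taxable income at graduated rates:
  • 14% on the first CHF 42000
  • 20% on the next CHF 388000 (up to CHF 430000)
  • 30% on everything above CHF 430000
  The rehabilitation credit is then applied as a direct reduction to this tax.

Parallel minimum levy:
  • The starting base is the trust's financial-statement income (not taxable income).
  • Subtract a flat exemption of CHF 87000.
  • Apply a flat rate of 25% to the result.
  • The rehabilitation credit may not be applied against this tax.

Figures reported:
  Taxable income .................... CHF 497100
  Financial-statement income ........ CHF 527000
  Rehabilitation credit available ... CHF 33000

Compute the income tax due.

Parallel minimum levy:
  Base (financial-statement income): CHF 527000
  Less exemption CHF 87000 → base CHF 440000
  CHF 440000 × 25% = CHF 110000

General income tax:
  CHF 42000 × 14% = CHF 5880
  CHF 388000 × 20% = CHF 77600
  CHF 67100 × 30% = CHF 20130
  → CHF 103610
  Less rehabilitation credit CHF 33000 → CHF 70610

CHF 110000 > CHF 70610, so the parallel minimum levy is the binding amount.

CHF 110000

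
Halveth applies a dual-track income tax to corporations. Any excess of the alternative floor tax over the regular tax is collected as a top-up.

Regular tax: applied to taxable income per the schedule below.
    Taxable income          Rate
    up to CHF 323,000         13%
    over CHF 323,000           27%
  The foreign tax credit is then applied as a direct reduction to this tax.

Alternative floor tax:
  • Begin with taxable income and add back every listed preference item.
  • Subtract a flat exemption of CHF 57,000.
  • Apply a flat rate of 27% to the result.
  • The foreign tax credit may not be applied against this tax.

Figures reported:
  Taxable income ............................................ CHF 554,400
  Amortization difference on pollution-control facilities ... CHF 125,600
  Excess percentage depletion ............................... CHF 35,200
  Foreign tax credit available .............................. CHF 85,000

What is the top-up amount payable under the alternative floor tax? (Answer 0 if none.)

Alternative floor tax:
  Adjusted income: CHF 554,400 + CHF 125,600 + CHF 35,200 = CHF 715,200
  Less exemption CHF 57,000 → base CHF 658,200
  CHF 658,200 × 27% = CHF 177,714

Regular tax:
  CHF 323,000 × 13% = CHF 41,990
  CHF 231,400 × 27% = CHF 62,478
  → CHF 104,468
  Less foreign tax credit CHF 85,000 → CHF 19,468

Excess of alternative floor tax over regular tax: CHF 177,714 − CHF 19,468 = CHF 158,246.

CHF 158,246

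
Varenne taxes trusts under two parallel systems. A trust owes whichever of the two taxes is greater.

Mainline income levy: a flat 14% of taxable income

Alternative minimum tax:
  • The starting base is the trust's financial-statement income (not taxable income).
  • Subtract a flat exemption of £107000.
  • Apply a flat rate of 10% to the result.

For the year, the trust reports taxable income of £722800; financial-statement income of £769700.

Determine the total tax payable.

Alternative minimum tax:
  Base (financial-statement income): £769700
  Less exemption £107000 → base £662700
  £662700 × 10% = £66270

Mainline income levy:
  £722800 × 14% = £101192

£101192 > £66270, so the mainline income levy governs.

£101192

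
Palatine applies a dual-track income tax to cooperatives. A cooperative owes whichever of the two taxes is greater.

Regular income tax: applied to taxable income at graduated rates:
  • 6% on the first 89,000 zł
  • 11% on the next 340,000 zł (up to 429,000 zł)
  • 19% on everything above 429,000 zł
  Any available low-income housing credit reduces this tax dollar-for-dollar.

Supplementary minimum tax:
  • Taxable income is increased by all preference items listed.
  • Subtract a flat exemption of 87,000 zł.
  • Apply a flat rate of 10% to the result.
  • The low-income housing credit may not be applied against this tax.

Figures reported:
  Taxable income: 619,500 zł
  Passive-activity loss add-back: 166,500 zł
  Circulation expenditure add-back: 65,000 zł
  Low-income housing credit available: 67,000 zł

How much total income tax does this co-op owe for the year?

Supplementary minimum tax:
  Adjusted income: 619,500 zł + 166,500 zł + 65,000 zł = 851,000 zł
  Less exemption 87,000 zł → base 764,000 zł
  764,000 zł × 10% = 76,400 zł

Regular income tax:
  89,000 zł × 6% = 5,340 zł
  340,000 zł × 11% = 37,400 zł
  190,500 zł × 19% = 36,195 zł
  → 78,935 zł
  Less low-income housing credit 67,000 zł → 11,935 zł

76,400 zł > 11,935 zł, so the supplementary minimum tax is the binding amount.

76,400 zł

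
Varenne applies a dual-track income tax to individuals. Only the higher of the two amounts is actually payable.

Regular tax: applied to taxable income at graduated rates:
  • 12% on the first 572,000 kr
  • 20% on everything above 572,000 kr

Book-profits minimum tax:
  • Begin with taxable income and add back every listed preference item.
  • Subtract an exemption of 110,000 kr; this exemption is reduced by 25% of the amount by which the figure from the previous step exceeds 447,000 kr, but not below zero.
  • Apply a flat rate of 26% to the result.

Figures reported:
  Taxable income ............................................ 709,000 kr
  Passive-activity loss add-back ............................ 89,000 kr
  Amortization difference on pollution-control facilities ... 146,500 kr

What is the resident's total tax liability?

Book-profits minimum tax:
  Adjusted income: 709,000 kr + 89,000 kr + 146,500 kr = 944,500 kr
  Exemption: 25% × (944,500 kr − 447,000 kr) = 124,375 kr ≥ 110,000 kr, so the exemption is fully phased out
  Base: 944,500 kr − 0 kr = 944,500 kr
  944,500 kr × 26% = 245,570 kr

Regular tax:
  572,000 kr × 12% = 68,640 kr
  137,000 kr × 20% = 27,400 kr
  → 96,040 kr

245,570 kr > 96,040 kr, so the book-profits minimum tax is the binding amount.

245,570 kr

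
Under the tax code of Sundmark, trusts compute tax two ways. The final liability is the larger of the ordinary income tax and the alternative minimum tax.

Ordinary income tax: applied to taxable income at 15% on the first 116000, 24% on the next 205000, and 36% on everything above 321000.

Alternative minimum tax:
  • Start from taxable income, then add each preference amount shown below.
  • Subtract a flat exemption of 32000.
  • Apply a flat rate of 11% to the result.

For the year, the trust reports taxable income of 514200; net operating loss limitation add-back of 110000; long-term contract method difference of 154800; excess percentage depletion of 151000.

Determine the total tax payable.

Ordinary income tax:
  116000 × 15% = 17400
  205000 × 24% = 49200
  193200 × 36% = 69552
  → 136152

Alternative minimum tax:
  Adjusted income: 514200 + 110000 + 154800 + 151000 = 930000
  Less exemption 32000 → base 898000
  898000 × 11% = 98780

136152 > 98780, so the ordinary income tax governs.

136152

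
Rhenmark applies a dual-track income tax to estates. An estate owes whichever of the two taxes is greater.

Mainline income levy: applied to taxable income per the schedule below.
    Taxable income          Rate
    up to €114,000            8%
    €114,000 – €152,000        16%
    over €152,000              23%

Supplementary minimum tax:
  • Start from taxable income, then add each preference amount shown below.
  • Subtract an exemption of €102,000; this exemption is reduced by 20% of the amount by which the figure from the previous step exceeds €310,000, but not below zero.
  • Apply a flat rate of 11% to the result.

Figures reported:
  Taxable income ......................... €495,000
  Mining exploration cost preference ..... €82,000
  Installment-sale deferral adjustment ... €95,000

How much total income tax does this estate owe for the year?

Mainline income levy:
  €114,000 × 8% = €9,120
  €38,000 × 16% = €6,080
  €343,000 × 23% = €78,890
  → €94,090

Supplementary minimum tax:
  Adjusted income: €495,000 + €82,000 + €95,000 = €672,000
  Exemption: €102,000 − 20% × (€672,000 − €310,000) = €102,000 − €72,400 = €29,600
  Base: €672,000 − €29,600 = €642,400
  €642,400 × 11% = €70,664

€94,090 > €70,664, so the mainline income levy governs.

€94,090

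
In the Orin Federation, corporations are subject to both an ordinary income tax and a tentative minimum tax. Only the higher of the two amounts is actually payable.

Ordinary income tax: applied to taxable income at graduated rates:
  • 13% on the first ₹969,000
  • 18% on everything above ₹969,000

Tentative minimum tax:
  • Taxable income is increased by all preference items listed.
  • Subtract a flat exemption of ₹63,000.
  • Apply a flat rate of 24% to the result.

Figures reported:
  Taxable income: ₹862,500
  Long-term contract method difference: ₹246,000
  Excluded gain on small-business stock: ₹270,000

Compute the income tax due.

₹315,720

Ordinary income tax:
  ₹862,500 × 13% = ₹112,125

Tentative minimum tax:
  Adjusted income: ₹862,500 + ₹246,000 + ₹270,000 = ₹1,378,500
  Less exemption ₹63,000 → base ₹1,315,500
  ₹1,315,500 × 24% = ₹315,720

₹315,720 > ₹112,125, so the tentative minimum tax is the binding amount.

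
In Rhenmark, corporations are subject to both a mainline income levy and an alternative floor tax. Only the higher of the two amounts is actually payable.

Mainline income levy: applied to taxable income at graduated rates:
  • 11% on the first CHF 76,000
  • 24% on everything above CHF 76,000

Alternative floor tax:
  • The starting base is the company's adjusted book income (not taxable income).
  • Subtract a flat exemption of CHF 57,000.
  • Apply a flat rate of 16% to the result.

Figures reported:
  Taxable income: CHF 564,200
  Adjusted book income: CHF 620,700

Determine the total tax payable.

Mainline income levy:
  CHF 76,000 × 11% = CHF 8,360
  CHF 488,200 × 24% = CHF 117,168
  → CHF 125,528

Alternative floor tax:
  Base (adjusted book income): CHF 620,700
  Less exemption CHF 57,000 → base CHF 563,700
  CHF 563,700 × 16% = CHF 90,192

CHF 125,528 > CHF 90,192, so the mainline income levy governs.

CHF 125,528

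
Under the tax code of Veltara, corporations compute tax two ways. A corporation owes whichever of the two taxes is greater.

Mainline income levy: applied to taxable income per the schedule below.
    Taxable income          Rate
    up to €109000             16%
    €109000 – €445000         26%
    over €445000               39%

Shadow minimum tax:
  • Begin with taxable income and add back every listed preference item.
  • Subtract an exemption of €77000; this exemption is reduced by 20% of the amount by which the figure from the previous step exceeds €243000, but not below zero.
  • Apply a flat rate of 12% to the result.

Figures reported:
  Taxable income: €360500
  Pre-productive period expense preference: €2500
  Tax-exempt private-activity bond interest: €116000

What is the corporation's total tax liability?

Shadow minimum tax:
  Adjusted income: €360500 + €2500 + €116000 = €479000
  Exemption: €77000 − 20% × (€479000 − €243000) = €77000 − €47200 = €29800
  Base: €479000 − €29800 = €449200
  €449200 × 12% = €53904

Mainline income levy:
  €109000 × 16% = €17440
  €251500 × 26% = €65390
  → €82830

€82830 > €53904, so the mainline income levy governs.

€82830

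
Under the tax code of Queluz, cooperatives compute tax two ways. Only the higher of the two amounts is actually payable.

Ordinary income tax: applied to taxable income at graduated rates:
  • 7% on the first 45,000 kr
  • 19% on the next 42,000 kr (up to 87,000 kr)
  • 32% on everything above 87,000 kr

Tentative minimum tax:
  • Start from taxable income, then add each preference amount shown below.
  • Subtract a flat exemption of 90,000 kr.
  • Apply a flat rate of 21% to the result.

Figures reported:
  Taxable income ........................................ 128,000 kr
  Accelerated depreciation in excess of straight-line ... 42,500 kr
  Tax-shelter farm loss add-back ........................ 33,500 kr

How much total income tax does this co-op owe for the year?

Tentative minimum tax:
  Adjusted income: 128,000 kr + 42,500 kr + 33,500 kr = 204,000 kr
  Less exemption 90,000 kr → base 114,000 kr
  114,000 kr × 21% = 23,940 kr

Ordinary income tax:
  45,000 kr × 7% = 3,150 kr
  42,000 kr × 19% = 7,980 kr
  41,000 kr × 32% = 13,120 kr
  → 24,250 kr

24,250 kr > 23,940 kr, so the ordinary income tax governs.

24,250 kr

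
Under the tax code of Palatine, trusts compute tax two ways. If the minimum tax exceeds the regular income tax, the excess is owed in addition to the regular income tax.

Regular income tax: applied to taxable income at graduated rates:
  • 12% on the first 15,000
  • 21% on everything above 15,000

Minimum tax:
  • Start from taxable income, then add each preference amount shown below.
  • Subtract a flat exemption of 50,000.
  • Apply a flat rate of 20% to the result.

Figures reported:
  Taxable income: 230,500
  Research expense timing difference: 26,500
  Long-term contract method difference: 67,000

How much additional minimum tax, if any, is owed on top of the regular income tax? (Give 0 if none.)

7,745

Minimum tax:
  Adjusted income: 230,500 + 26,500 + 67,000 = 324,000
  Less exemption 50,000 → base 274,000
  274,000 × 20% = 54,800

Regular income tax:
  15,000 × 12% = 1,800
  215,500 × 21% = 45,255
  → 47,055

Excess of minimum tax over regular income tax: 54,800 − 47,055 = 7,745.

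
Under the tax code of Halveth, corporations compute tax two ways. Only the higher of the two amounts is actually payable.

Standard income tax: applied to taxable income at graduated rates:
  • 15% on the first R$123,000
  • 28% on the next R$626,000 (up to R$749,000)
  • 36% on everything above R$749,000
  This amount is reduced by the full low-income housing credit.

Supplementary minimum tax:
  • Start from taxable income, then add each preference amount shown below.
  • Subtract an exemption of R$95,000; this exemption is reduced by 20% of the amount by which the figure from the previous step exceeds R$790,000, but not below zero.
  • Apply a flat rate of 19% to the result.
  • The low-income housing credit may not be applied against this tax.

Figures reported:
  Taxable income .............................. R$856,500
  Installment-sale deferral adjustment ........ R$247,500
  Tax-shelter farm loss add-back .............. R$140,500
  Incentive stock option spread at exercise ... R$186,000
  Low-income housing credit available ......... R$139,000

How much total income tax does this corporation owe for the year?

Supplementary minimum tax:
  Adjusted income: R$856,500 + R$247,500 + R$140,500 + R$186,000 = R$1,430,500
  Exemption: 20% × (R$1,430,500 − R$790,000) = R$128,100 ≥ R$95,000, so the exemption is fully phased out
  Base: R$1,430,500 − R$0 = R$1,430,500
  R$1,430,500 × 19% = R$271,795

Standard income tax:
  R$123,000 × 15% = R$18,450
  R$626,000 × 28% = R$175,280
  R$107,500 × 36% = R$38,700
  → R$232,430
  Less low-income housing credit R$139,000 → R$93,430

R$271,795 > R$93,430, so the supplementary minimum tax is the binding amount.

R$271,795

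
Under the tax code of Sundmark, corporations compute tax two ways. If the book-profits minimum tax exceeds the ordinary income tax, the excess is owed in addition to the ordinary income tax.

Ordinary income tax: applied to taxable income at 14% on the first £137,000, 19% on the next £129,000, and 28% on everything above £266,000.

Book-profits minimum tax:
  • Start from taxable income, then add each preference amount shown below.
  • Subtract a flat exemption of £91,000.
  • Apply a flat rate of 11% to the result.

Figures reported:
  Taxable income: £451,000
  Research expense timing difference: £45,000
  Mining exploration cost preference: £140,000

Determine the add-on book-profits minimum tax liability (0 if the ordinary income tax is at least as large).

£0

Book-profits minimum tax:
  Adjusted income: £451,000 + £45,000 + £140,000 = £636,000
  Less exemption £91,000 → base £545,000
  £545,000 × 11% = £59,950

Ordinary income tax:
  £137,000 × 14% = £19,180
  £129,000 × 19% = £24,510
  £185,000 × 28% = £51,800
  → £95,490

£59,950 ≤ £95,490, so no add-on is due.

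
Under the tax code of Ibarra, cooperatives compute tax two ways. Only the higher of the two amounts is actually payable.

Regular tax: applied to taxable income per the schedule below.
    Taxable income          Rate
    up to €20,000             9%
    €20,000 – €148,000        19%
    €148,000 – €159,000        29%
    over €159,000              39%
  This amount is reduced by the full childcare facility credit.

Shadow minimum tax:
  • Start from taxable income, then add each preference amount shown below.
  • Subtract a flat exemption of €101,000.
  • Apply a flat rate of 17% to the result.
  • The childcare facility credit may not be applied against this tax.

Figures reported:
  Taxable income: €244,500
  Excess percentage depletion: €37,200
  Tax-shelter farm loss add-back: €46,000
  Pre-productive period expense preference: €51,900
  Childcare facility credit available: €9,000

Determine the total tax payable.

€53,655

Regular tax:
  €20,000 × 9% = €1,800
  €128,000 × 19% = €24,320
  €11,000 × 29% = €3,190
  €85,500 × 39% = €33,345
  → €62,655
  Less childcare facility credit €9,000 → €53,655

Shadow minimum tax:
  Adjusted income: €244,500 + €37,200 + €46,000 + €51,900 = €379,600
  Less exemption €101,000 → base €278,600
  €278,600 × 17% = €47,362

€53,655 > €47,362, so the regular tax governs.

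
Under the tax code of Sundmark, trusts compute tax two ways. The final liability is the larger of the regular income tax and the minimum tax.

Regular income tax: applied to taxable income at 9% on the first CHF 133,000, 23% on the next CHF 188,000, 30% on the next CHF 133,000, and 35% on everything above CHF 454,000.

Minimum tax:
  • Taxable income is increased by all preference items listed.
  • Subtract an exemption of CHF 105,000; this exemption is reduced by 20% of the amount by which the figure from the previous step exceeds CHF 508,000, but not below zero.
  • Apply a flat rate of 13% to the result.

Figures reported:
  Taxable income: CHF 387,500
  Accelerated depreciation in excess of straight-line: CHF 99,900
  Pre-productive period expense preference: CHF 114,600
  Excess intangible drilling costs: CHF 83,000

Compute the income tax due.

CHF 80,002

Regular income tax:
  CHF 133,000 × 9% = CHF 11,970
  CHF 188,000 × 23% = CHF 43,240
  CHF 66,500 × 30% = CHF 19,950
  → CHF 75,160

Minimum tax:
  Adjusted income: CHF 387,500 + CHF 99,900 + CHF 114,600 + CHF 83,000 = CHF 685,000
  Exemption: CHF 105,000 − 20% × (CHF 685,000 − CHF 508,000) = CHF 105,000 − CHF 35,400 = CHF 69,600
  Base: CHF 685,000 − CHF 69,600 = CHF 615,400
  CHF 615,400 × 13% = CHF 80,002

CHF 80,002 > CHF 75,160, so the minimum tax is the binding amount.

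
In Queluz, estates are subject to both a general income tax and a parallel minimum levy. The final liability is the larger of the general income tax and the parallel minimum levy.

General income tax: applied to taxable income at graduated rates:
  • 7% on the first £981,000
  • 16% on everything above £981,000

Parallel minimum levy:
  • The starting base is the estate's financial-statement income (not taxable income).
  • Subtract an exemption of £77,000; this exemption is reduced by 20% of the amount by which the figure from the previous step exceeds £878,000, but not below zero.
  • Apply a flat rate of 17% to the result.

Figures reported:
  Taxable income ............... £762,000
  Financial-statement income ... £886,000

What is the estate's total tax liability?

£137,802

General income tax:
  £762,000 × 7% = £53,340

Parallel minimum levy:
  Base (financial-statement income): £886,000
  Exemption: £77,000 − 20% × (£886,000 − £878,000) = £77,000 − £1,600 = £75,400
  Base: £886,000 − £75,400 = £810,600
  £810,600 × 17% = £137,802

£137,802 > £53,340, so the parallel minimum levy is the binding amount.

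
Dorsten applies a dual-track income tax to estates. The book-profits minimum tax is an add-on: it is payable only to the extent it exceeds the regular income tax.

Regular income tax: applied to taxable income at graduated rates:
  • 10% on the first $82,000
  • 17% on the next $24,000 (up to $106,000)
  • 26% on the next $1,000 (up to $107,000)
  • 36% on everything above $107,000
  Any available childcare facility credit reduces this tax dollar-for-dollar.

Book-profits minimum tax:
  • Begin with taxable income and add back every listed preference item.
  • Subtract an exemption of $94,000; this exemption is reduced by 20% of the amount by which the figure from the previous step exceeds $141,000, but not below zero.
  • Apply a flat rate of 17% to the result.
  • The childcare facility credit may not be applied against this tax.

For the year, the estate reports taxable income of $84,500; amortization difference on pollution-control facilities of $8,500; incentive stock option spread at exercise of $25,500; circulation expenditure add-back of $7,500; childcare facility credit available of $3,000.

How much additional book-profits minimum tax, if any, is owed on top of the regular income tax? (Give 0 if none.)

Regular income tax:
  $82,000 × 10% = $8,200
  $2,500 × 17% = $425
  → $8,625
  Less childcare facility credit $3,000 → $5,625

Book-profits minimum tax:
  Adjusted income: $84,500 + $8,500 + $25,500 + $7,500 = $126,000
  Exemption: $126,000 ≤ $141,000, so full $94,000 applies
  Base: $126,000 − $94,000 = $32,000
  $32,000 × 17% = $5,440

$5,440 ≤ $5,625, so no add-on is due.

$0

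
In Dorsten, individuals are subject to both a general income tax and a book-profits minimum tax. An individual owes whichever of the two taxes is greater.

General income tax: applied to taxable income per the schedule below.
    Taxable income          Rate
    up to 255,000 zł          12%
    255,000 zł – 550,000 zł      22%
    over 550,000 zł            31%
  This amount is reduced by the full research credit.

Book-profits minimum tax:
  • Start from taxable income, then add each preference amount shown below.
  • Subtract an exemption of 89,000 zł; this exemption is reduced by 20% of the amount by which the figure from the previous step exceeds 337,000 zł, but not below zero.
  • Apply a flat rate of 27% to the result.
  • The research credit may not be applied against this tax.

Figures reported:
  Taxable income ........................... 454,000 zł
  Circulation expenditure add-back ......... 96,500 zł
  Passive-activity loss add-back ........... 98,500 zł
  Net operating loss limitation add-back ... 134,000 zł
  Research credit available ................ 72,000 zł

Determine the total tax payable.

General income tax:
  255,000 zł × 12% = 30,600 zł
  199,000 zł × 22% = 43,780 zł
  → 74,380 zł
  Less research credit 72,000 zł → 2,380 zł

Book-profits minimum tax:
  Adjusted income: 454,000 zł + 96,500 zł + 98,500 zł + 134,000 zł = 783,000 zł
  Exemption: 20% × (783,000 zł − 337,000 zł) = 89,200 zł ≥ 89,000 zł, so the exemption is fully phased out
  Base: 783,000 zł − 0 zł = 783,000 zł
  783,000 zł × 27% = 211,410 zł

211,410 zł > 2,380 zł, so the book-profits minimum tax is the binding amount.

211,410 zł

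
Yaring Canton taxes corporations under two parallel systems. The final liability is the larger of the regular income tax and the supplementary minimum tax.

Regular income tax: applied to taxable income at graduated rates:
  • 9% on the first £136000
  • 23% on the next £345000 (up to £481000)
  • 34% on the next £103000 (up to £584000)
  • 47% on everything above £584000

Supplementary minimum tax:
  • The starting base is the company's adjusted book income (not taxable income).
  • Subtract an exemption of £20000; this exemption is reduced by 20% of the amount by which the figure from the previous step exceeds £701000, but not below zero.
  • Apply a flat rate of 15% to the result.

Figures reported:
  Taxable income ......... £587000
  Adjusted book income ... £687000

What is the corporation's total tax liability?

£128020

Regular income tax:
  £136000 × 9% = £12240
  £345000 × 23% = £79350
  £103000 × 34% = £35020
  £3000 × 47% = £1410
  → £128020

Supplementary minimum tax:
  Base (adjusted book income): £687000
  Exemption: £687000 ≤ £701000, so full £20000 applies
  Base: £687000 − £20000 = £667000
  £667000 × 15% = £100050

£128020 > £100050, so the regular income tax governs.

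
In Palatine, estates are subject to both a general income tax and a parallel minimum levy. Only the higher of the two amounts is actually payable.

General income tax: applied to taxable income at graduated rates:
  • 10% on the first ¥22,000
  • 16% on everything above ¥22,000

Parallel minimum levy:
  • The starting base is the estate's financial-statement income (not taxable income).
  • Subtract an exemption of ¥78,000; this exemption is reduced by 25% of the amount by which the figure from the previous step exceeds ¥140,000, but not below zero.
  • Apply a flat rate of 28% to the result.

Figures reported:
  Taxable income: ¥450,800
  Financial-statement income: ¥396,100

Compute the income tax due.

¥106,995

Parallel minimum levy:
  Base (financial-statement income): ¥396,100
  Exemption: ¥78,000 − 25% × (¥396,100 − ¥140,000) = ¥78,000 − ¥64,025 = ¥13,975
  Base: ¥396,100 − ¥13,975 = ¥382,125
  ¥382,125 × 28% = ¥106,995

General income tax:
  ¥22,000 × 10% = ¥2,200
  ¥428,800 × 16% = ¥68,608
  → ¥70,808

¥106,995 > ¥70,808, so the parallel minimum levy is the binding amount.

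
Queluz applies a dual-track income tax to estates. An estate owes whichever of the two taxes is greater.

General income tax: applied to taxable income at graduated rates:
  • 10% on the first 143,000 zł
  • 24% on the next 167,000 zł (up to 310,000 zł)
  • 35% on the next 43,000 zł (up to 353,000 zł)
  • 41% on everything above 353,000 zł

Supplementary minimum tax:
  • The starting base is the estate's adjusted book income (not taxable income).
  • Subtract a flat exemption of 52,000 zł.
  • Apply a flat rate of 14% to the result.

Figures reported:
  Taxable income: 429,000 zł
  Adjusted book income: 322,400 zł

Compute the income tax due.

100,590 zł

General income tax:
  143,000 zł × 10% = 14,300 zł
  167,000 zł × 24% = 40,080 zł
  43,000 zł × 35% = 15,050 zł
  76,000 zł × 41% = 31,160 zł
  → 100,590 zł

Supplementary minimum tax:
  Base (adjusted book income): 322,400 zł
  Less exemption 52,000 zł → base 270,400 zł
  270,400 zł × 14% = 37,856 zł

100,590 zł > 37,856 zł, so the general income tax governs.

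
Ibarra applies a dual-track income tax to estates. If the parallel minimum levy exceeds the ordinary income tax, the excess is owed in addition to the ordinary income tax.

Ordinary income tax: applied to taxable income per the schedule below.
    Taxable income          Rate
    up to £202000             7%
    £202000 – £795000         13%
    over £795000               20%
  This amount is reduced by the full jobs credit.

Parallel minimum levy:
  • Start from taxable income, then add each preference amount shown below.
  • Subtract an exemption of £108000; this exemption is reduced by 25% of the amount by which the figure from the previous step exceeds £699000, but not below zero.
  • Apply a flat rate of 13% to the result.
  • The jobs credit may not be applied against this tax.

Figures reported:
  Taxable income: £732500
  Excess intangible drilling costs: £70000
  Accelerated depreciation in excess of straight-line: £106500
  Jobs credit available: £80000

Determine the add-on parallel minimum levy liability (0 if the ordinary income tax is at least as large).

Ordinary income tax:
  £202000 × 7% = £14140
  £530500 × 13% = £68965
  → £83105
  Less jobs credit £80000 → £3105

Parallel minimum levy:
  Adjusted income: £732500 + £70000 + £106500 = £909000
  Exemption: £108000 − 25% × (£909000 − £699000) = £108000 − £52500 = £55500
  Base: £909000 − £55500 = £853500
  £853500 × 13% = £110955

Excess of parallel minimum levy over ordinary income tax: £110955 − £3105 = £107850.

£107850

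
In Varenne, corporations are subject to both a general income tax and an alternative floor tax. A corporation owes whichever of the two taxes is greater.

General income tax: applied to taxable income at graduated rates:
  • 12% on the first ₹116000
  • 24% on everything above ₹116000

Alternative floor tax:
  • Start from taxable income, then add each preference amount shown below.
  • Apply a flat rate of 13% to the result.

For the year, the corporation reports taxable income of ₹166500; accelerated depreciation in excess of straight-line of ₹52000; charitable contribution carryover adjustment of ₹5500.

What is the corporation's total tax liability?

General income tax:
  ₹116000 × 12% = ₹13920
  ₹50500 × 24% = ₹12120
  → ₹26040

Alternative floor tax:
  Adjusted income: ₹166500 + ₹52000 + ₹5500 = ₹224000
  ₹224000 × 13% = ₹29120

₹29120 > ₹26040, so the alternative floor tax is the binding amount.

₹29120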